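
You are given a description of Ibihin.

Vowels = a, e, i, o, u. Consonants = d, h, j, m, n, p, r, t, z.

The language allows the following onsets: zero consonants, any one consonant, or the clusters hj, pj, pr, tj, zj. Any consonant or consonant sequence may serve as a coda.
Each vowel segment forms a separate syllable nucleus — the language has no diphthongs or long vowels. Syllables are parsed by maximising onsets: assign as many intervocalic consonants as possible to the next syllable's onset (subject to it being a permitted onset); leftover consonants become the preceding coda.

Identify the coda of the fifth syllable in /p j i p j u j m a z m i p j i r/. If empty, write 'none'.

r

The vowels are i, u, a, i, i — 5 nuclei, so 5 syllables.
Between /i/ (V1) and /u/ (V2): /pj/ is a licit onset in full, so it all attaches to the next syllable.
Between /u/ (V2) and /a/ (V3): /jm/ — longest licit onset from the right is /m/, leaving /j/ as coda.
Between /a/ (V3) and /i/ (V4): /zm/ — longest licit onset from the right is /m/, leaving /z/ as coda.
Between /i/ (V4) and /i/ (V5): cluster /pj/ — /pj/ is itself a permitted onset, so the whole cluster goes right; preceding coda = ∅.
Putting it together: pji.pjuj.maz.mi.pjir.
Syllable 5 is /pjir/: onset /pj/, nucleus /i/, coda /r/.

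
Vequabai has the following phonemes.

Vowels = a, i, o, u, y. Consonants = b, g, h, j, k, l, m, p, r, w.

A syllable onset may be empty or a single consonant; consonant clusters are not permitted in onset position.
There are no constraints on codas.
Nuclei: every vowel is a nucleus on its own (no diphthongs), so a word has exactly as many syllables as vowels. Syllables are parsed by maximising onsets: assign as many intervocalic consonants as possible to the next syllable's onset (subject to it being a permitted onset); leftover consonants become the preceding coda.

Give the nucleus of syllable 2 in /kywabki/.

a

Nuclei (vowels): y, a, i → 3 syllables.
The second nucleus (vowel 2 from the left) is /a/.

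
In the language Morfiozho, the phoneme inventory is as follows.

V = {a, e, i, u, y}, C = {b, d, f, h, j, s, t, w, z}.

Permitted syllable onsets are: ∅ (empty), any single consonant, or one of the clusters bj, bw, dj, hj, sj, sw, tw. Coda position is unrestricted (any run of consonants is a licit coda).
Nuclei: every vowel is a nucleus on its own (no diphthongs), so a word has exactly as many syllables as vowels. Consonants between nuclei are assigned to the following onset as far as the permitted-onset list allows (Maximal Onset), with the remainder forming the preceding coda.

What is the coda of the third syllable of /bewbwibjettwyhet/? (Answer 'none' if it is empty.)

t

Vowels present: e, i, e, y, e; each is a nucleus, giving 5 syllables.
/e…i/ gap (V1→V2): /wbw/ — longest licit onset from the right is /bw/, leaving /w/ as coda.
/i…e/ gap (V2→V3): /bj/ — entire cluster is a permitted onset → onset /bj/, coda ∅.
/e…y/ gap (V3→V4): /ttw/; trying suffixes from longest down, /tw/ is the first permitted one, so coda /t/ | onset /tw/.
/y…e/ gap (V4→V5): /h/ → onset of the next syllable (single consonants are always licit onsets).
Putting it together: bew.bwi.bjet.twy.het.
Syllable 3 is /bjet/: onset /bj/, nucleus /e/, coda /t/.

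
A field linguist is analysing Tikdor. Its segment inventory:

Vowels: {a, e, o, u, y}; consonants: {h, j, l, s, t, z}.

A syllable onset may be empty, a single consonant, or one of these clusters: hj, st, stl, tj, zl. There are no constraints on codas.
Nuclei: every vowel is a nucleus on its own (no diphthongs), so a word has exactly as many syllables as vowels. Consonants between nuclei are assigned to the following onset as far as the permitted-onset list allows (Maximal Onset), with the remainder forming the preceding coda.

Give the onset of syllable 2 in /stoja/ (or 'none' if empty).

Vowels present: o, a; each is a nucleus, giving 2 syllables.
V1 /o/ – V2 /a/: /j/ is a single consonant, so it becomes the next onset.
So the parse is sto.ja.
Syllable 2 is /ja/: onset /j/, nucleus /a/, coda ∅.

j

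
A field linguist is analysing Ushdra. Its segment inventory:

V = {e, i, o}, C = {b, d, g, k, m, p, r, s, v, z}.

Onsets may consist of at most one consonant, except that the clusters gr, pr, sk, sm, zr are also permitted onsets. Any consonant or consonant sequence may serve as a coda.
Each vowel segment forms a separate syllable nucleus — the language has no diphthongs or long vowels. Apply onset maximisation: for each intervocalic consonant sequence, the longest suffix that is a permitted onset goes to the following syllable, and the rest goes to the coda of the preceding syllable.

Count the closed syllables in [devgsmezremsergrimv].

Vowels present: e, e, e, e, i; each is a nucleus, giving 5 syllables.
Between /e/ (V1) and /e/ (V2): /vgsm/ — longest licit onset from the right is /sm/, leaving /vg/ as coda.
Between /e/ (V2) and /e/ (V3): /zr/ is a licit onset in full, so it all attaches to the next syllable.
Between /e/ (V3) and /e/ (V4): /ms/ — longest licit onset from the right is /s/, leaving /m/ as coda.
Between /e/ (V4) and /i/ (V5): /rgr/ splits as /r/ + /gr/ (/gr/ is the longest suffix that is a licit onset).
Putting it together: devg.sme.zrem.ser.grimv.
Classifying each syllable: /devg/ (closed), /sme/ (open), /zrem/ (closed), /ser/ (closed), /grimv/ (closed).
Closed syllables: 4.

4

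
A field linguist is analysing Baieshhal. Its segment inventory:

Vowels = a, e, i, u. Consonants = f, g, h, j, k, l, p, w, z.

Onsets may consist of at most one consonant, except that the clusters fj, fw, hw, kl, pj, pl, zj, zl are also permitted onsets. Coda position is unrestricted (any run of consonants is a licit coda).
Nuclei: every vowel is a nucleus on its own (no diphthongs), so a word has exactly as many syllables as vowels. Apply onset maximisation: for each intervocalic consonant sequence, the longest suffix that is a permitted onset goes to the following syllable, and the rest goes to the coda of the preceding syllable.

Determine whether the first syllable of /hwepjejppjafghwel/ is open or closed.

open

Nuclei (vowels): e, e, a, e → 4 syllables.
V1 /e/ – V2 /e/: cluster /pj/ — /pj/ is itself a permitted onset, so the whole cluster goes right; preceding coda = ∅.
V2 /e/ – V3 /a/: /jppj/ splits as /jp/ + /pj/ (/pj/ is the longest suffix that is a licit onset).
V3 /a/ – V4 /e/: /fghw/ — longest licit onset from the right is /hw/, leaving /fg/ as coda.
So the parse is hwe.pjejp.pjafg.hwel.
Syllable 1 is /hwe/; it ends in its nucleus with no coda, so it is open.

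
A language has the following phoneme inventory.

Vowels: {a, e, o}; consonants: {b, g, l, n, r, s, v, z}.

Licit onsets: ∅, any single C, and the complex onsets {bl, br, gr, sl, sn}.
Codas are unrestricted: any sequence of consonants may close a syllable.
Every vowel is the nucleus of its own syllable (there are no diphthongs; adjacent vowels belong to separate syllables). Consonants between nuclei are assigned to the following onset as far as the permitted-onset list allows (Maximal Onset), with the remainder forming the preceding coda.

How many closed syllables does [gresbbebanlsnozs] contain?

3

Vowels present: e, e, a, o; each is a nucleus, giving 4 syllables.
V1 /e/ – V2 /e/: cluster /sbb/ — the longest permitted-onset suffix is /b/; onset = /b/, preceding coda = /sb/.
V2 /e/ – V3 /a/: /b/ is a single consonant, so it becomes the next onset.
V3 /a/ – V4 /o/: cluster /nlsn/ — the longest permitted-onset suffix is /sn/; onset = /sn/, preceding coda = /nl/.
Result: gresb.be.banl.snozs.
Classifying each syllable: /gresb/ (closed), /be/ (open), /banl/ (closed), /snozs/ (closed).
Closed syllables: 3.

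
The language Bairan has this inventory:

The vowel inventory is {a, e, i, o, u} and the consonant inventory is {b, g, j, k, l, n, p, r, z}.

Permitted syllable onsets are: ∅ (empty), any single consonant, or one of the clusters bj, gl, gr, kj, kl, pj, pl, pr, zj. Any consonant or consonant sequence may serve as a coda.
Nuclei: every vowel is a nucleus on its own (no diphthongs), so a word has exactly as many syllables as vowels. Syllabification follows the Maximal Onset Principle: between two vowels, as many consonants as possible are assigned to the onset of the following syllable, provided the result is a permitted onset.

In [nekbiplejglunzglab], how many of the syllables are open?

Nuclei (vowels): e, i, e, u, a → 5 syllables.
/e…i/ gap (V1→V2): /kb/ — longest licit onset from the right is /b/, leaving /k/ as coda.
/i…e/ gap (V2→V3): /pl/ — entire cluster is a permitted onset → onset /pl/, coda ∅.
/e…u/ gap (V3→V4): /jgl/; trying suffixes from longest down, /gl/ is the first permitted one, so coda /j/ | onset /gl/.
/u…a/ gap (V4→V5): /nzgl/ — longest licit onset from the right is /gl/, leaving /nz/ as coda.
Result: nek.bi.plej.glunz.glab.
Classifying each syllable: /nek/ (closed), /bi/ (open), /plej/ (closed), /glunz/ (closed), /glab/ (closed).
Open syllables: 1.

1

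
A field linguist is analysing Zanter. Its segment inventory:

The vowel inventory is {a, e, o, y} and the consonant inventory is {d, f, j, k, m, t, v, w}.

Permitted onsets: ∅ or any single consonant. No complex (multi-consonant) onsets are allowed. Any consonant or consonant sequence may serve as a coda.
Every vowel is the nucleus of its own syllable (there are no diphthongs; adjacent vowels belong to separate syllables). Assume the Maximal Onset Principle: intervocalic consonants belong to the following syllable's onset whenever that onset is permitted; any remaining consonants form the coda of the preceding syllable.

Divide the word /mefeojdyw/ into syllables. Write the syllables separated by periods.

me.fe.oj.dyw

The vowels are e, e, o, y — 4 nuclei, so 4 syllables.
/e…e/ gap (V1→V2): /f/ is a single consonant, so it becomes the next onset.
/e…o/ gap (V2→V3): hiatus — the boundary sits between the two vowels.
/o…y/ gap (V3→V4): /jd/ splits as /j/ + /d/ (/d/ is the longest suffix that is a licit onset).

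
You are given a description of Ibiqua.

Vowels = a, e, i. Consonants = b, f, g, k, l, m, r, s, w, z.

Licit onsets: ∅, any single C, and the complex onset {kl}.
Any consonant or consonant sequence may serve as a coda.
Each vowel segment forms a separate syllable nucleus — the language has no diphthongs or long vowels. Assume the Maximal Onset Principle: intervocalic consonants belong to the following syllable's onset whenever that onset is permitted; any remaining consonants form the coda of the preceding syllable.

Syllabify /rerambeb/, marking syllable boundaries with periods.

Vowels present: e, a, e; each is a nucleus, giving 3 syllables.
/e…a/ gap (V1→V2): /r/ → onset of the next syllable (single consonants are always licit onsets).
/a…e/ gap (V2→V3): cluster /mb/ — the longest permitted-onset suffix is /b/; onset = /b/, preceding coda = /m/.

re.ram.beb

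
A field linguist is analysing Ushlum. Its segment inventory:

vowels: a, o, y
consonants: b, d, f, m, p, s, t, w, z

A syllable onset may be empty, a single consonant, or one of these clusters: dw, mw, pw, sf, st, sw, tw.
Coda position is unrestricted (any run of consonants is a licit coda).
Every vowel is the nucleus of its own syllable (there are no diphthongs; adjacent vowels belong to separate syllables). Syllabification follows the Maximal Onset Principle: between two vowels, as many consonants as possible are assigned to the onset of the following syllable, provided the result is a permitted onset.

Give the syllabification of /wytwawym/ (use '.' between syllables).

wy.twa.wym

The vowels are y, a, y — 3 nuclei, so 3 syllables.
/y…a/ gap (V1→V2): /tw/ — entire cluster is a permitted onset → onset /tw/, coda ∅.
/a…y/ gap (V2→V3): /w/ is a single consonant, so it becomes the next onset.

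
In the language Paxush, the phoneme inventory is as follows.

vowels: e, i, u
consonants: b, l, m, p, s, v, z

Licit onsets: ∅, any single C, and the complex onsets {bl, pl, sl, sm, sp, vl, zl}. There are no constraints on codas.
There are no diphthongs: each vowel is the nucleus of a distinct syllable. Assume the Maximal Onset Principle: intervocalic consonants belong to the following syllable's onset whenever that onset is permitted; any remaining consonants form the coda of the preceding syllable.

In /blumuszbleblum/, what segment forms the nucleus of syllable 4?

Nuclei (vowels): u, u, e, u → 4 syllables.
The fourth nucleus (vowel 4 from the left) is /u/.

u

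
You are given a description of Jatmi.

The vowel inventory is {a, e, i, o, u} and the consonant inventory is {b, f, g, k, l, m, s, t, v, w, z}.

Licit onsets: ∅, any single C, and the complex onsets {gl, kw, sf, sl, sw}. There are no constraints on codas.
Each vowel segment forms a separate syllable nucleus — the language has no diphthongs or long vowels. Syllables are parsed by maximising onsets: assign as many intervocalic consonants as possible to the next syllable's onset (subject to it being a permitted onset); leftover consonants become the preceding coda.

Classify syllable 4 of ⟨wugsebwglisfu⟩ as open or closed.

Vowels present: u, e, i, u; each is a nucleus, giving 4 syllables.
Between /u/ (V1) and /e/ (V2): cluster /gs/ — the longest permitted-onset suffix is /s/; onset = /s/, preceding coda = /g/.
Between /e/ (V2) and /i/ (V3): /bwgl/ splits as /bw/ + /gl/ (/gl/ is the longest suffix that is a licit onset).
Between /i/ (V3) and /u/ (V4): /sf/ — entire cluster is a permitted onset → onset /sf/, coda ∅.
Syllabification: wug.sebw.gli.sfu.
Syllable 4 is /sfu/; it ends in its nucleus with no coda, so it is open.

open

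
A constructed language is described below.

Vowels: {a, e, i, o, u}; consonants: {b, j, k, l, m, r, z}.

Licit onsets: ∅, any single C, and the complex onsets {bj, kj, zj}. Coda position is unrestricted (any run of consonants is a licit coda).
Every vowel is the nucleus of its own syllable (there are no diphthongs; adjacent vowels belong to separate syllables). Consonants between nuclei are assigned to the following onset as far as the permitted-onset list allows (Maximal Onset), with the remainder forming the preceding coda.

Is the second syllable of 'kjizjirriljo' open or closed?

The vowels are i, i, i, o — 4 nuclei, so 4 syllables.
V1 /i/ – V2 /i/: /zj/ is a licit onset in full, so it all attaches to the next syllable.
V2 /i/ – V3 /i/: /rr/ splits as /r/ + /r/ (/r/ is the longest suffix that is a licit onset).
V3 /i/ – V4 /o/: cluster /lj/ — the longest permitted-onset suffix is /j/; onset = /j/, preceding coda = /l/.
So the parse is kji.zjir.ril.jo.
Syllable 2 is /zjir/ with coda /r/, so it is closed.

closed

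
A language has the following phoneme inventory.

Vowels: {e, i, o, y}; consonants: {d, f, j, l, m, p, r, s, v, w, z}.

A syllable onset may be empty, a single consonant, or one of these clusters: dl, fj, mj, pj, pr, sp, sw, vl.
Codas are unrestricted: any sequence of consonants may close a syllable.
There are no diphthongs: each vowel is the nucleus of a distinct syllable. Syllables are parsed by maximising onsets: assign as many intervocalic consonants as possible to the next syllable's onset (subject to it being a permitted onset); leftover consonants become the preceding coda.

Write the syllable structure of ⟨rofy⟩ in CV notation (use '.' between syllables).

CV.CV

The vowels are o, y — 2 nuclei, so 2 syllables.
σ1/σ2 boundary: /f/ → onset of the next syllable (single consonants are always licit onsets).
So the parse is ro.fy.
Mapping each syllable to C/V: /ro/ → CV, /fy/ → CV.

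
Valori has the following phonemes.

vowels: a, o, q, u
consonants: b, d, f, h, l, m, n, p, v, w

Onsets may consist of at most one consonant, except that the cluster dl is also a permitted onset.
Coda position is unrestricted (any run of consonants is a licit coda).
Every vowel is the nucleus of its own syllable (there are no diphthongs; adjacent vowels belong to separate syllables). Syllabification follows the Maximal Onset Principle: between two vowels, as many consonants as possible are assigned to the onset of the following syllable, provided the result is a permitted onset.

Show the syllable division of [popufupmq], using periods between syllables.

po.pu.fup.mq

Nuclei (vowels): o, u, u, q → 4 syllables.
V1 /o/ – V2 /u/: just /p/ — single C goes to the following onset.
V2 /u/ – V3 /u/: /f/ → onset of the next syllable (single consonants are always licit onsets).
V3 /u/ – V4 /q/: /pm/ — longest licit onset from the right is /m/, leaving /p/ as coda.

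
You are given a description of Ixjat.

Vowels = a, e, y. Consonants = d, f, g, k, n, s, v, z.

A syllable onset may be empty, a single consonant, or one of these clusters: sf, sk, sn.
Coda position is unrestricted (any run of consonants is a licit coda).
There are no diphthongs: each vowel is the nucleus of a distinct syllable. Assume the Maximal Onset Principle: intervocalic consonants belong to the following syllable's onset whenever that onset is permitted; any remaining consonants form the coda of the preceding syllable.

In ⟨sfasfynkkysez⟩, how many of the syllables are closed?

2

Vowels present: a, y, y, e; each is a nucleus, giving 4 syllables.
V1 /a/ – V2 /y/: /sf/ is a licit onset in full, so it all attaches to the next syllable.
V2 /y/ – V3 /y/: /nkk/; trying suffixes from longest down, /k/ is the first permitted one, so coda /nk/ | onset /k/.
V3 /y/ – V4 /e/: /s/ → onset of the next syllable (single consonants are always licit onsets).
Result: sfa.sfynk.ky.sez.
Classifying each syllable: /sfa/ (open), /sfynk/ (closed), /ky/ (open), /sez/ (closed).
Closed syllables: 2.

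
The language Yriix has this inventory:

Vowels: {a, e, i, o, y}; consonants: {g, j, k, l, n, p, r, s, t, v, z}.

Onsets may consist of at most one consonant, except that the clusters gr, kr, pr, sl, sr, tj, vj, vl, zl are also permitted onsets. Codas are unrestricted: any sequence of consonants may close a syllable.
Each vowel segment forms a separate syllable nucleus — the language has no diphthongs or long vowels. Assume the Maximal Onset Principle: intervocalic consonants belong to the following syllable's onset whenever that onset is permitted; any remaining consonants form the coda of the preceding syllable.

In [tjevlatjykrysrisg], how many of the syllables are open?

4

The vowels are e, a, y, y, i — 5 nuclei, so 5 syllables.
σ1/σ2 boundary: /vl/ is a licit onset in full, so it all attaches to the next syllable.
σ2/σ3 boundary: cluster /tj/ — /tj/ is itself a permitted onset, so the whole cluster goes right; preceding coda = ∅.
σ3/σ4 boundary: /kr/ — entire cluster is a permitted onset → onset /kr/, coda ∅.
σ4/σ5 boundary: cluster /sr/ — /sr/ is itself a permitted onset, so the whole cluster goes right; preceding coda = ∅.
Syllabification: tje.vla.tjy.kry.srisg.
Classifying each syllable: /tje/ (open), /vla/ (open), /tjy/ (open), /kry/ (open), /srisg/ (closed).
Open syllables: 4.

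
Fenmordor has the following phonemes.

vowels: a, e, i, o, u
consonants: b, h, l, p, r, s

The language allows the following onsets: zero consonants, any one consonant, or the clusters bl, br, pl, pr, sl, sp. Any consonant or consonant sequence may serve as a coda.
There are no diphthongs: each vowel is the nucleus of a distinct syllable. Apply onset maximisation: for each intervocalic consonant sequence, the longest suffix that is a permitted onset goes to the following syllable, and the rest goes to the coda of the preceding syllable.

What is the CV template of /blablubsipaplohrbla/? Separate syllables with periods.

Nuclei (vowels): a, u, i, a, o, a → 6 syllables.
σ1/σ2 boundary: /bl/ — entire cluster is a permitted onset → onset /bl/, coda ∅.
σ2/σ3 boundary: /bs/ — longest licit onset from the right is /s/, leaving /b/ as coda.
σ3/σ4 boundary: just /p/ — single C goes to the following onset.
σ4/σ5 boundary: /pl/ is a licit onset in full, so it all attaches to the next syllable.
σ5/σ6 boundary: cluster /hrbl/ — the longest permitted-onset suffix is /bl/; onset = /bl/, preceding coda = /hr/.
Syllabification: bla.blub.si.pa.plohr.bla.
Mapping each syllable to C/V: /bla/ → CCV, /blub/ → CCVC, /si/ → CV, /pa/ → CV, /plohr/ → CCVCC, /bla/ → CCV.

CCV.CCVC.CV.CV.CCVCC.CCV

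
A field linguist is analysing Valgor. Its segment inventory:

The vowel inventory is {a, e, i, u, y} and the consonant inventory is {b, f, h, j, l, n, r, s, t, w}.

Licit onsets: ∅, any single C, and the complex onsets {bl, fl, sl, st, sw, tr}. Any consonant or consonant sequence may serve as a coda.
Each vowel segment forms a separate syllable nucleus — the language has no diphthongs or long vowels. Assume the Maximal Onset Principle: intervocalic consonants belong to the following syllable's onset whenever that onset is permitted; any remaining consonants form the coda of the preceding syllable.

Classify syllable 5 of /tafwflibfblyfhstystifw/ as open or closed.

closed

Vowels present: a, i, y, y, i; each is a nucleus, giving 5 syllables.
/a…i/ gap (V1→V2): /fwfl/; trying suffixes from longest down, /fl/ is the first permitted one, so coda /fw/ | onset /fl/.
/i…y/ gap (V2→V3): /bfbl/; trying suffixes from longest down, /bl/ is the first permitted one, so coda /bf/ | onset /bl/.
/y…y/ gap (V3→V4): cluster /fhst/ — the longest permitted-onset suffix is /st/; onset = /st/, preceding coda = /fh/.
/y…i/ gap (V4→V5): cluster /st/ — /st/ is itself a permitted onset, so the whole cluster goes right; preceding coda = ∅.
Syllabification: tafw.flibf.blyfh.sty.stifw.
Syllable 5 is /stifw/ with coda /fw/, so it is closed.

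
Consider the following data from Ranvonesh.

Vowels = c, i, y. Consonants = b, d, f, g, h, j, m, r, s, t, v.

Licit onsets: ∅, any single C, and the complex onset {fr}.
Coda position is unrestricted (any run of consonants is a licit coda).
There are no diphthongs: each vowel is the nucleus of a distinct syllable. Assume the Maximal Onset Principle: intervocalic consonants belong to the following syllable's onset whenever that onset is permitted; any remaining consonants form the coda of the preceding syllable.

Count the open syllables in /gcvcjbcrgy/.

2

Vowels present: c, c, c, y; each is a nucleus, giving 4 syllables.
Between /c/ (V1) and /c/ (V2): just /v/ — single C goes to the following onset.
Between /c/ (V2) and /c/ (V3): /jb/; trying suffixes from longest down, /b/ is the first permitted one, so coda /j/ | onset /b/.
Between /c/ (V3) and /y/ (V4): /rg/; trying suffixes from longest down, /g/ is the first permitted one, so coda /r/ | onset /g/.
Putting it together: gc.vcj.bcr.gy.
Classifying each syllable: /gc/ (open), /vcj/ (closed), /bcr/ (closed), /gy/ (open).
Open syllables: 2.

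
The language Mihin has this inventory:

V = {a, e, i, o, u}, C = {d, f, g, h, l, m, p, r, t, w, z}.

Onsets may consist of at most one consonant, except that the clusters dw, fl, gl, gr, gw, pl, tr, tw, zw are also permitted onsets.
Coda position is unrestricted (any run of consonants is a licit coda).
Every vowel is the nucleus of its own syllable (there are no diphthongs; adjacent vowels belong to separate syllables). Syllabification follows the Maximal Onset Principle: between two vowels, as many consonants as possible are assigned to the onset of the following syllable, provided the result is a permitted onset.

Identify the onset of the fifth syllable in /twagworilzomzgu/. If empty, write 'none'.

Vowels present: a, o, i, o, u; each is a nucleus, giving 5 syllables.
σ1/σ2 boundary: /gw/ — entire cluster is a permitted onset → onset /gw/, coda ∅.
σ2/σ3 boundary: /r/ → onset of the next syllable (single consonants are always licit onsets).
σ3/σ4 boundary: cluster /lz/ — the longest permitted-onset suffix is /z/; onset = /z/, preceding coda = /l/.
σ4/σ5 boundary: /mzg/; trying suffixes from longest down, /g/ is the first permitted one, so coda /mz/ | onset /g/.
So the parse is twa.gwo.ril.zomz.gu.
Syllable 5 is /gu/: onset /g/, nucleus /u/, coda ∅.

g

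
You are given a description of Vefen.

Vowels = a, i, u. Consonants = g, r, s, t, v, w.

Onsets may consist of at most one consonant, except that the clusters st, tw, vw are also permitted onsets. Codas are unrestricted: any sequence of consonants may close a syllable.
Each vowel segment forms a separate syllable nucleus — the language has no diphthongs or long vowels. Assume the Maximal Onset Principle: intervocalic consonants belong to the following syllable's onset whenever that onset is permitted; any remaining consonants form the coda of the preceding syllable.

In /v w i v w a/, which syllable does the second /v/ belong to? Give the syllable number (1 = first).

2

The vowels are i, a — 2 nuclei, so 2 syllables.
Between /i/ (V1) and /a/ (V2): /vw/ is a licit onset in full, so it all attaches to the next syllable.
Syllabification: vwi.vwa.
The second /v/ is in the onset of syllable 2 (/vwa/).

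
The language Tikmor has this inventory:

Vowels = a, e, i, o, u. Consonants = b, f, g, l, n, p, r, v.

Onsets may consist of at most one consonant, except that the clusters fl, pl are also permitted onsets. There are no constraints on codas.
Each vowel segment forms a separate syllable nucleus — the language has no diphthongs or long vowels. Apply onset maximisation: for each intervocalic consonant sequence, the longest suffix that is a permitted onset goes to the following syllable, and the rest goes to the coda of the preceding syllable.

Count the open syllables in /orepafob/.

3

Nuclei (vowels): o, e, a, o → 4 syllables.
/o…e/ gap (V1→V2): /r/ → onset of the next syllable (single consonants are always licit onsets).
/e…a/ gap (V2→V3): just /p/ — single C goes to the following onset.
/a…o/ gap (V3→V4): /f/ is a single consonant, so it becomes the next onset.
Putting it together: o.re.pa.fob.
Classifying each syllable: /o/ (open), /re/ (open), /pa/ (open), /fob/ (closed).
Open syllables: 3.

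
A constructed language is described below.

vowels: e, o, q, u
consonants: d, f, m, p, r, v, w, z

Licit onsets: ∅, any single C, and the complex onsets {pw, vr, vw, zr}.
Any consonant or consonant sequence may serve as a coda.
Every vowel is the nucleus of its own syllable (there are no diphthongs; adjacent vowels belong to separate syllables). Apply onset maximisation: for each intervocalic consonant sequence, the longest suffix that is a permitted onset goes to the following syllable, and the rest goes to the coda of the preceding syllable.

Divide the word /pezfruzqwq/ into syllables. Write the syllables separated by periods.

Nuclei (vowels): e, u, q, q → 4 syllables.
Between /e/ (V1) and /u/ (V2): /zfr/ — longest licit onset from the right is /r/, leaving /zf/ as coda.
Between /u/ (V2) and /q/ (V3): /z/ is a single consonant, so it becomes the next onset.
Between /q/ (V3) and /q/ (V4): just /w/ — single C goes to the following onset.

pezf.ru.zq.wq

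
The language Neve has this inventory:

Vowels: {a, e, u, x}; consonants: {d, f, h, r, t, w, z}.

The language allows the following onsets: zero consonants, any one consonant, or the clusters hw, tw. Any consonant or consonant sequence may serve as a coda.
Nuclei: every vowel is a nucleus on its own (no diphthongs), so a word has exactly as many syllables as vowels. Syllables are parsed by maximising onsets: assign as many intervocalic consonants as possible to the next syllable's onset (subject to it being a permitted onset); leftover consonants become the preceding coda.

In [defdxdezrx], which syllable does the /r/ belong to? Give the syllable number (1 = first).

4

Nuclei (vowels): e, x, e, x → 4 syllables.
/e…x/ gap (V1→V2): /fd/ splits as /f/ + /d/ (/d/ is the longest suffix that is a licit onset).
/x…e/ gap (V2→V3): /d/ → onset of the next syllable (single consonants are always licit onsets).
/e…x/ gap (V3→V4): cluster /zr/ — the longest permitted-onset suffix is /r/; onset = /r/, preceding coda = /z/.
Putting it together: def.dx.dez.rx.
The /r/ is in the onset of syllable 4 (/rx/).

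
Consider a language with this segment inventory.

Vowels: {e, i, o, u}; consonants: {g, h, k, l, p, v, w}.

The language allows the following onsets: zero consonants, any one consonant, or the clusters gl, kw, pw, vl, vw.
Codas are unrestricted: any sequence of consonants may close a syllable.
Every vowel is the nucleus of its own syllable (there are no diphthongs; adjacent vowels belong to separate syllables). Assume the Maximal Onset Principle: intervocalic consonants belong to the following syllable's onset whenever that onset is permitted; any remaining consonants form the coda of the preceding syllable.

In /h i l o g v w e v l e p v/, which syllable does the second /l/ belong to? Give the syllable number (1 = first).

4

Nuclei (vowels): i, o, e, e → 4 syllables.
V1 /i/ – V2 /o/: just /l/ — single C goes to the following onset.
V2 /o/ – V3 /e/: /gvw/; trying suffixes from longest down, /vw/ is the first permitted one, so coda /g/ | onset /vw/.
V3 /e/ – V4 /e/: cluster /vl/ — /vl/ is itself a permitted onset, so the whole cluster goes right; preceding coda = ∅.
Result: hi.log.vwe.vlepv.
The second /l/ is in the onset of syllable 4 (/vlepv/).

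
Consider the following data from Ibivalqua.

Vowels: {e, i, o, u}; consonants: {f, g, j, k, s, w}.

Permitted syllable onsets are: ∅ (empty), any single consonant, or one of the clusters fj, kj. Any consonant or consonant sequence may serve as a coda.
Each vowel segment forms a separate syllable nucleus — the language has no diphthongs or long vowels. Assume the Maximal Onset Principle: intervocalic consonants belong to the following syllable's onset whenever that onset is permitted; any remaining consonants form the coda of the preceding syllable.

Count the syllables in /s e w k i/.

Nuclei (vowels): e, i → 2 syllables.

2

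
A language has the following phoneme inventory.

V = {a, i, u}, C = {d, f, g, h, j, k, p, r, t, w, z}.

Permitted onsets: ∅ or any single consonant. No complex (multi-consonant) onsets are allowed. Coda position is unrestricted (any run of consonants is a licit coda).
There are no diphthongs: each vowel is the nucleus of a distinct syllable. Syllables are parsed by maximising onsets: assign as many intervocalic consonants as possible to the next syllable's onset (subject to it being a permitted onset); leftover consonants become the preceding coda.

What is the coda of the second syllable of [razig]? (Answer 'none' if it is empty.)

g

The vowels are a, i — 2 nuclei, so 2 syllables.
/a…i/ gap (V1→V2): just /z/ — single C goes to the following onset.
Putting it together: ra.zig.
Syllable 2 is /zig/: onset /z/, nucleus /i/, coda /g/.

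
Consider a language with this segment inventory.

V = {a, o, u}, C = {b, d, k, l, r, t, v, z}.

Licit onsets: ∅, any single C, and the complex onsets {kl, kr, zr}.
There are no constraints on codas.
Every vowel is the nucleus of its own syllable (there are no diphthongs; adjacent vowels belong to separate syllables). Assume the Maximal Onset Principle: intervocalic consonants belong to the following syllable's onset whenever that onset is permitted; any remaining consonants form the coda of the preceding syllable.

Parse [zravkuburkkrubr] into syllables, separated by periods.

Nuclei (vowels): a, u, u, u → 4 syllables.
/a…u/ gap (V1→V2): /vk/ — longest licit onset from the right is /k/, leaving /v/ as coda.
/u…u/ gap (V2→V3): /b/ → onset of the next syllable (single consonants are always licit onsets).
/u…u/ gap (V3→V4): /rkkr/ — longest licit onset from the right is /kr/, leaving /rk/ as coda.

zrav.ku.burk.krubr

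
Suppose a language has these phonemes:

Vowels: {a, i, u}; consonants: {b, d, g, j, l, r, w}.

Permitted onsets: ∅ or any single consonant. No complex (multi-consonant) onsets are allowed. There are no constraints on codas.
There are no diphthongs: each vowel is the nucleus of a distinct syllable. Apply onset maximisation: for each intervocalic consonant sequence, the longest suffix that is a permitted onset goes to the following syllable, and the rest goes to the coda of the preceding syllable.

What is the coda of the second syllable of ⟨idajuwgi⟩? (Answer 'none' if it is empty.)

The vowels are i, a, u, i — 4 nuclei, so 4 syllables.
σ1/σ2 boundary: /d/ → onset of the next syllable (single consonants are always licit onsets).
σ2/σ3 boundary: /j/ is a single consonant, so it becomes the next onset.
σ3/σ4 boundary: /wg/; trying suffixes from longest down, /g/ is the first permitted one, so coda /w/ | onset /g/.
Putting it together: i.da.juw.gi.
Syllable 2 is /da/: onset /d/, nucleus /a/, coda ∅.

none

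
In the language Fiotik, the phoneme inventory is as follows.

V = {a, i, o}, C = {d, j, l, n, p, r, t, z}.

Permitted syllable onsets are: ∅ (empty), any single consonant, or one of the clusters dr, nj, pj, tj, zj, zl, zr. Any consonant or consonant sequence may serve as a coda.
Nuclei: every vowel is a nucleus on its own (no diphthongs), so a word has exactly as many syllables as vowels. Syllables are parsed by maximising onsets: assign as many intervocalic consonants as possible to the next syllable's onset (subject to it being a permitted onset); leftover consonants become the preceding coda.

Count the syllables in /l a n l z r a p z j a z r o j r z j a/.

5

The vowels are a, a, a, o, a — 5 nuclei, so 5 syllables.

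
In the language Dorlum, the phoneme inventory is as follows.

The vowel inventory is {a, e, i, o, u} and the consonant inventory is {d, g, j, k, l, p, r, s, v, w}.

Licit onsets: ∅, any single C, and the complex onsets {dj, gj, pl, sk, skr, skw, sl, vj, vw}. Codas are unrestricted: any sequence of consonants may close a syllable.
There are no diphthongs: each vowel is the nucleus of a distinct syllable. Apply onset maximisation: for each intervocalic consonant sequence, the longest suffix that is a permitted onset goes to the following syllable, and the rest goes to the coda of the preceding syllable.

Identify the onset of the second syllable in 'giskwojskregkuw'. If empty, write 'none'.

Nuclei (vowels): i, o, e, u → 4 syllables.
V1 /i/ – V2 /o/: cluster /skw/ — /skw/ is itself a permitted onset, so the whole cluster goes right; preceding coda = ∅.
V2 /o/ – V3 /e/: cluster /jskr/ — the longest permitted-onset suffix is /skr/; onset = /skr/, preceding coda = /j/.
V3 /e/ – V4 /u/: /gk/ splits as /g/ + /k/ (/k/ is the longest suffix that is a licit onset).
So the parse is gi.skwoj.skreg.kuw.
Syllable 2 is /skwoj/: onset /skw/, nucleus /o/, coda /j/.

skw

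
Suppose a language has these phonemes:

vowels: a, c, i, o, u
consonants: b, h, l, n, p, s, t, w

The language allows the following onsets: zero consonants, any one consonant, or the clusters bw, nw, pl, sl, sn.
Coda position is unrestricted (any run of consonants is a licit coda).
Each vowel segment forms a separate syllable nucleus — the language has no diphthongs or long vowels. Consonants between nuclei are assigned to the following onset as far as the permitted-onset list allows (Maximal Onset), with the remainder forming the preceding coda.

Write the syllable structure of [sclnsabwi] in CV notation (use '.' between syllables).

Vowels present: c, a, i; each is a nucleus, giving 3 syllables.
/c…a/ gap (V1→V2): cluster /lns/ — the longest permitted-onset suffix is /s/; onset = /s/, preceding coda = /ln/.
/a…i/ gap (V2→V3): /bw/ — entire cluster is a permitted onset → onset /bw/, coda ∅.
Syllabification: scln.sa.bwi.
Mapping each syllable to C/V: /scln/ → CVCC, /sa/ → CV, /bwi/ → CCV.

CVCC.CV.CCV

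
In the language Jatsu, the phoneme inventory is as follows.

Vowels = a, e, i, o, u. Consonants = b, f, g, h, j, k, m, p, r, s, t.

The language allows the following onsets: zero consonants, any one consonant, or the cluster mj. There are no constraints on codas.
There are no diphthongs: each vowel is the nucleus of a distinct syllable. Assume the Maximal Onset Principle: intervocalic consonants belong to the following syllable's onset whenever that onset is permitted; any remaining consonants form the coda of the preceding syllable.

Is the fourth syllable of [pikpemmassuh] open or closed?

The vowels are i, e, a, u — 4 nuclei, so 4 syllables.
σ1/σ2 boundary: /kp/ splits as /k/ + /p/ (/p/ is the longest suffix that is a licit onset).
σ2/σ3 boundary: /mm/ splits as /m/ + /m/ (/m/ is the longest suffix that is a licit onset).
σ3/σ4 boundary: /ss/ — longest licit onset from the right is /s/, leaving /s/ as coda.
So the parse is pik.pem.mas.suh.
Syllable 4 is /suh/ with coda /h/, so it is closed.

closed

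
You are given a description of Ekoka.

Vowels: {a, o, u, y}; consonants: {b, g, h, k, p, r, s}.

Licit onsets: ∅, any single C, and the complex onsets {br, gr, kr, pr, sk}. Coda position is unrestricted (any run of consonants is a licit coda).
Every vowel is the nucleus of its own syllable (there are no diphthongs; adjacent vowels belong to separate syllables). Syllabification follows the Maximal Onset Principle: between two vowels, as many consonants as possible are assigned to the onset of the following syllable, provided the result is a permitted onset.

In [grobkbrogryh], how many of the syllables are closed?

2

Vowels present: o, o, y; each is a nucleus, giving 3 syllables.
Between /o/ (V1) and /o/ (V2): /bkbr/ — longest licit onset from the right is /br/, leaving /bk/ as coda.
Between /o/ (V2) and /y/ (V3): /gr/ — entire cluster is a permitted onset → onset /gr/, coda ∅.
Putting it together: grobk.bro.gryh.
Classifying each syllable: /grobk/ (closed), /bro/ (open), /gryh/ (closed).
Closed syllables: 2.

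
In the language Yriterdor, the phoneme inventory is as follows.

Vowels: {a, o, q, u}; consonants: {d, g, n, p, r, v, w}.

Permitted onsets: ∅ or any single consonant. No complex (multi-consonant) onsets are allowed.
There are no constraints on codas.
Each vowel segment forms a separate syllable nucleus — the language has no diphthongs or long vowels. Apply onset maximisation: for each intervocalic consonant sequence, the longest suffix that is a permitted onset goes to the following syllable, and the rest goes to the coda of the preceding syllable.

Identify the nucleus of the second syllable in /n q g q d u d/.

Nuclei (vowels): q, q, u → 3 syllables.
The second nucleus (vowel 2 from the left) is /q/.

q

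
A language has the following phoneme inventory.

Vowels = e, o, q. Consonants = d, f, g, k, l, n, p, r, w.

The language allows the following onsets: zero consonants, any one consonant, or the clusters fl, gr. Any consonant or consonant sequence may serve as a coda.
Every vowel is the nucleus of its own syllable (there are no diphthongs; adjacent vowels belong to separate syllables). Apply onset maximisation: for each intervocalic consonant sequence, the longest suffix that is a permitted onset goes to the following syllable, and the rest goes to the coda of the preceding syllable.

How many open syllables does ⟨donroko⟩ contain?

2

Vowels present: o, o, o; each is a nucleus, giving 3 syllables.
σ1/σ2 boundary: cluster /nr/ — the longest permitted-onset suffix is /r/; onset = /r/, preceding coda = /n/.
σ2/σ3 boundary: /k/ is a single consonant, so it becomes the next onset.
Result: don.ro.ko.
Classifying each syllable: /don/ (closed), /ro/ (open), /ko/ (open).
Open syllables: 2.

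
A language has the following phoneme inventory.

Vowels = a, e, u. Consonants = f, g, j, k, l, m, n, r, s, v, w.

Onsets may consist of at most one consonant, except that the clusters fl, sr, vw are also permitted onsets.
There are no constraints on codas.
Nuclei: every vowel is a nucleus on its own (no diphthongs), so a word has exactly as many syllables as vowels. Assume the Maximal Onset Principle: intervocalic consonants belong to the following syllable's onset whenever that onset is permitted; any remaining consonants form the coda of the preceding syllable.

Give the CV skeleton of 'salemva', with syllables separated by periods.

Vowels present: a, e, a; each is a nucleus, giving 3 syllables.
Between /a/ (V1) and /e/ (V2): /l/ is a single consonant, so it becomes the next onset.
Between /e/ (V2) and /a/ (V3): cluster /mv/ — the longest permitted-onset suffix is /v/; onset = /v/, preceding coda = /m/.
Syllabification: sa.lem.va.
Mapping each syllable to C/V: /sa/ → CV, /lem/ → CVC, /va/ → CV.

CV.CVC.CV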